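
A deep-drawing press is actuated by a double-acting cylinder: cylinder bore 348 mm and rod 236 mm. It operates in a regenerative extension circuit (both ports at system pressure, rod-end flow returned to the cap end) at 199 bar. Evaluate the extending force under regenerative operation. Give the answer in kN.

With equal pressure on both faces, forces on the annular region cancel; the net push is pressure × rod cross-section.
Rod cross-section A_rod = π/4 × (236 mm)² = 43740 mm^2
F = P × A_rod

F ≈ 870 kN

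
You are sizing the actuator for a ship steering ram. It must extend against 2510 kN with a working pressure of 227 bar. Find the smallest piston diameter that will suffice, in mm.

Extension force acts on the full piston face: F = P × (π/4)D².
D = √(4F / (πP)) = √(4 × 2510 kN / (π × 227 bar))

D ≈ 375 mm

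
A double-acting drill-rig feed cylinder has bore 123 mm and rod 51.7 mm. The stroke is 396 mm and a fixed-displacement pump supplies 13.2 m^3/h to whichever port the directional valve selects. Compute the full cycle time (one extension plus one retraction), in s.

t ≈ 2.34 s

Cap-side area A_cap = π/4 × (123 mm)² = 11880 mm^2
Rod-side annular area A_ann = π/4 × (123² − 51.7²) = 9783 mm^2
t_ext = A_cap·L/Q = 1.283 s
t_ret = A_ann·L/Q = 1.057 s
t_cycle = t_ext + t_ret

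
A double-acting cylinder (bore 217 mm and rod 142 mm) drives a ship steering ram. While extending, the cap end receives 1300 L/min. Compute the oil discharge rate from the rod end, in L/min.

Q_out ≈ 743 L/min

Cap-side area A_cap = π/4 × (217 mm)² = 36980 mm^2
Rod-side annular area A_ann = π/4 × (217² − 142²) = 21150 mm^2
Piston speed v = Q_in/A_cap; rod-end outflow Q_out = v × A_ann = Q_in × A_ann/A_cap.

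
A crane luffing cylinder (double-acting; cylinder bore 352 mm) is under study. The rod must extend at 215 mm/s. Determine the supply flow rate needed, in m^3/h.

Q ≈ 75.3 m^3/h

Cap-side area A_cap = π/4 × (352 mm)² = 97310 mm^2
Q = A × v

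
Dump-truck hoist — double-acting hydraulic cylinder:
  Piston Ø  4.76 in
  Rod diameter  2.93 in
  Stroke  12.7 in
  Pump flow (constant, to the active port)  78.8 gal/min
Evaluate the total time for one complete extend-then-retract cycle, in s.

t ≈ 1.21 s

Cap-side area A_cap = π/4 × (4.76 in)² = 17.80 in^2
Rod-side annular area A_ann = π/4 × (4.76² − 2.93²) = 11.05 in^2
t_ext = A_cap·L/Q = 0.7449 s
t_ret = A_ann·L/Q = 0.4627 s
t_cycle = t_ext + t_ret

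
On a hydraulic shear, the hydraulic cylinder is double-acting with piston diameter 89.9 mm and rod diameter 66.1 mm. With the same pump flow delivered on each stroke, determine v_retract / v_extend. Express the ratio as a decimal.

Cap-side area A_cap = π/4 × (89.9 mm)² = 6348 mm^2
Rod-side annular area A_ann = π/4 × (89.9² − 66.1²) = 2916 mm^2
For equal Q, v ∝ 1/A, so v_ret/v_ext = A_cap/A_ann.

v_ret/v_ext ≈ 2.18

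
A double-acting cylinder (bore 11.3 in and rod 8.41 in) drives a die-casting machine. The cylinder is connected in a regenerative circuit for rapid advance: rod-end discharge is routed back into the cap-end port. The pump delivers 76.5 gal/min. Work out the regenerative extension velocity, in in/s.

v ≈ 5.30 in/s

In regeneration the rod-end outflow joins the pump flow into the cap end, so the net volume the pump must supply per unit advance equals the rod cross-section area.
Rod cross-section A_rod = π/4 × (8.41 in)² = 55.55 in^2
v = Q_pump / A_rod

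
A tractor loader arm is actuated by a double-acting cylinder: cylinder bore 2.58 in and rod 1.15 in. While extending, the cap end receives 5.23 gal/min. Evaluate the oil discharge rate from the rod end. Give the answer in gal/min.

Q_out ≈ 4.19 gal/min

Cap-side area A_cap = π/4 × (2.58 in)² = 5.228 in^2
Rod-side annular area A_ann = π/4 × (2.58² − 1.15²) = 4.189 in^2
Piston speed v = Q_in/A_cap; rod-end outflow Q_out = v × A_ann = Q_in × A_ann/A_cap.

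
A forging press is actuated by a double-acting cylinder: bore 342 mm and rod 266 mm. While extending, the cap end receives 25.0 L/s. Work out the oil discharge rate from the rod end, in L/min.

Cap-side area A_cap = π/4 × (342 mm)² = 91860 mm^2
Rod-side annular area A_ann = π/4 × (342² − 266²) = 36290 mm^2
Piston speed v = Q_in/A_cap; rod-end outflow Q_out = v × A_ann = Q_in × A_ann/A_cap.

Q_out ≈ 593 L/min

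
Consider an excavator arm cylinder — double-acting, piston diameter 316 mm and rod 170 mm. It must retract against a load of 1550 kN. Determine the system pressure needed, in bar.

P ≈ 278 bar

Rod-side annular area A_ann = π/4 × (316² − 170²) = 55730 mm^2
Retraction: pressure acts on the annular area.
P = F / A = 1550 kN / A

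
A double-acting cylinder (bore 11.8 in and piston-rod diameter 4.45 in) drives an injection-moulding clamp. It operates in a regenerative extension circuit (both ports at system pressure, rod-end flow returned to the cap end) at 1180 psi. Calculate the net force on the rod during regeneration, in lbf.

F ≈ 18400 lbf

With equal pressure on both faces, forces on the annular region cancel; the net push is pressure × rod cross-section.
Rod cross-section A_rod = π/4 × (4.45 in)² = 15.55 in^2
F = P × A_rod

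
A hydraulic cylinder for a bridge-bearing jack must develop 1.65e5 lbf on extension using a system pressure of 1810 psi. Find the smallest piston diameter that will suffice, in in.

D ≈ 10.8 in

Extension force acts on the full piston face: F = P × (π/4)D².
D = √(4F / (πP)) = √(4 × 1.65e5 lbf / (π × 1810 psi))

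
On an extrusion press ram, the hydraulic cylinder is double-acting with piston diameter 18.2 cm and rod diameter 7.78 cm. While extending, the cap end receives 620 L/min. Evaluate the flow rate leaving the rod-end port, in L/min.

Cap-side area A_cap = π/4 × (18.2 cm)² = 260.2 cm^2
Rod-side annular area A_ann = π/4 × (18.2² − 7.78²) = 212.6 cm^2
Piston speed v = Q_in/A_cap; rod-end outflow Q_out = v × A_ann = Q_in × A_ann/A_cap.

Q_out ≈ 507 L/min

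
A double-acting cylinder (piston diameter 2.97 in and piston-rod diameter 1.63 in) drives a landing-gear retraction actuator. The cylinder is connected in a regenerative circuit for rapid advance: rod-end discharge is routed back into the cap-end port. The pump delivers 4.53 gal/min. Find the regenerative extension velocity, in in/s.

v ≈ 8.36 in/s

In regeneration the rod-end outflow joins the pump flow into the cap end, so the net volume the pump must supply per unit advance equals the rod cross-section area.
Rod cross-section A_rod = π/4 × (1.63 in)² = 2.087 in^2
v = Q_pump / A_rod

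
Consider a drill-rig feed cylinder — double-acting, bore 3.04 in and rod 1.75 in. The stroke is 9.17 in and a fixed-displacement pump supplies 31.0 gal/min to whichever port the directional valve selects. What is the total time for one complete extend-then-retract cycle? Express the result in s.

t ≈ 0.931 s

Cap-side area A_cap = π/4 × (3.04 in)² = 7.258 in^2
Rod-side annular area A_ann = π/4 × (3.04² − 1.75²) = 4.853 in^2
t_ext = A_cap·L/Q = 0.5577 s
t_ret = A_ann·L/Q = 0.3729 s
t_cycle = t_ext + t_ret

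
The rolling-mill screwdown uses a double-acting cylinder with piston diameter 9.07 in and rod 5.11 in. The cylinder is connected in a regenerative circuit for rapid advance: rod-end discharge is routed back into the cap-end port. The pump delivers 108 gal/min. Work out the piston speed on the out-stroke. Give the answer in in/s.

v ≈ 20.3 in/s

In regeneration the rod-end outflow joins the pump flow into the cap end, so the net volume the pump must supply per unit advance equals the rod cross-section area.
Rod cross-section A_rod = π/4 × (5.11 in)² = 20.51 in^2
v = Q_pump / A_rod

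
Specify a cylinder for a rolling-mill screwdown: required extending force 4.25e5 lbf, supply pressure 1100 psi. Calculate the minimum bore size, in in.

Extension force acts on the full piston face: F = P × (π/4)D².
D = √(4F / (πP)) = √(4 × 4.25e5 lbf / (π × 1100 psi))

D ≈ 22.2 in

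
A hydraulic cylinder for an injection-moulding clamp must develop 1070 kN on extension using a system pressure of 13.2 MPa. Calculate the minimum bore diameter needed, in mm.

D ≈ 321 mm

Extension force acts on the full piston face: F = P × (π/4)D².
D = √(4F / (πP)) = √(4 × 1070 kN / (π × 13.2 MPa))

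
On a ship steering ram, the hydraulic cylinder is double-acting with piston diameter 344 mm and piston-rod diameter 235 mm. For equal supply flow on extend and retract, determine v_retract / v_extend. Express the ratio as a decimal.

v_ret/v_ext ≈ 1.88

Cap-side area A_cap = π/4 × (344 mm)² = 92940 mm^2
Rod-side annular area A_ann = π/4 × (344² − 235²) = 49570 mm^2
For equal Q, v ∝ 1/A, so v_ret/v_ext = A_cap/A_ann.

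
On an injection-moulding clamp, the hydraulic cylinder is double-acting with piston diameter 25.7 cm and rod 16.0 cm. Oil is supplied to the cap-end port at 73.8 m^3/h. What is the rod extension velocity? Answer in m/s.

Cap-side area A_cap = π/4 × (25.7 cm)² = 518.7 cm^2
v = Q / A

v ≈ 0.395 m/s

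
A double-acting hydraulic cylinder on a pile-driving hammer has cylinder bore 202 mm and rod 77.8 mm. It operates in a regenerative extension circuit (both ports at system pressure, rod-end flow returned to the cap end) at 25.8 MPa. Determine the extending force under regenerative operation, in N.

F ≈ 1.23e5 N

With equal pressure on both faces, forces on the annular region cancel; the net push is pressure × rod cross-section.
Rod cross-section A_rod = π/4 × (77.8 mm)² = 4754 mm^2
F = P × A_rod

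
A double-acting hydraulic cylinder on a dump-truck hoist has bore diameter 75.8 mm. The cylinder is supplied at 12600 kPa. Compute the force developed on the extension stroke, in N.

Cap-side area A_cap = π/4 × (75.8 mm)² = 4513 mm^2
F = P × A_cap = 12600 kPa × A_cap

F ≈ 56900 N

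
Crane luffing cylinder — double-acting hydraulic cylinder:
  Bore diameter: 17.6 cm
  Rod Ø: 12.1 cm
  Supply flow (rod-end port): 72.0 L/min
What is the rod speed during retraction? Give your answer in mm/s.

Rod-side annular area A_ann = π/4 × (17.6² − 12.1²) = 128.3 cm^2
Flow into the rod-end port fills the annular volume.
v = Q / A

v ≈ 93.5 mm/s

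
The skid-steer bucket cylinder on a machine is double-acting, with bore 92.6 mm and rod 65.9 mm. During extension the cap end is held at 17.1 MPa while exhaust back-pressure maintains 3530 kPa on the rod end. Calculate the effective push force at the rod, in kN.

Cap-side area A_cap = π/4 × (92.6 mm)² = 6735 mm^2
Rod-side annular area A_ann = π/4 × (92.6² − 65.9²) = 3324 mm^2
Net thrust = P_cap·A_cap − P_rod·A_ann = 115.2 kN − 11.73 kN

F ≈ 103 kN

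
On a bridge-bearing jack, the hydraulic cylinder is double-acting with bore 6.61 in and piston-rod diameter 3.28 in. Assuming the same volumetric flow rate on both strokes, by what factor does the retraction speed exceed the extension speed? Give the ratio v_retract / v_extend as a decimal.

v_ret/v_ext ≈ 1.33

Cap-side area A_cap = π/4 × (6.61 in)² = 34.32 in^2
Rod-side annular area A_ann = π/4 × (6.61² − 3.28²) = 25.87 in^2
For equal Q, v ∝ 1/A, so v_ret/v_ext = A_cap/A_ann.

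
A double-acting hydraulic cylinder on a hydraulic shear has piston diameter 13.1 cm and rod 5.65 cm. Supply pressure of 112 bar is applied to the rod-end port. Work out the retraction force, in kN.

Rod-side annular area A_ann = π/4 × (13.1² − 5.65²) = 109.7 cm^2
On retraction the pressure acts on the annular area (bore minus rod).
F = P × A_ann

F ≈ 123 kN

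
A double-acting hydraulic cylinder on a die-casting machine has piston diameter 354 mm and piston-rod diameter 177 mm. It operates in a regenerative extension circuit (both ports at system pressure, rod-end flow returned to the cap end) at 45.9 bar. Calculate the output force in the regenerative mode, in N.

With equal pressure on both faces, forces on the annular region cancel; the net push is pressure × rod cross-section.
Rod cross-section A_rod = π/4 × (177 mm)² = 24610 mm^2
F = P × A_rod

F ≈ 1.13e5 N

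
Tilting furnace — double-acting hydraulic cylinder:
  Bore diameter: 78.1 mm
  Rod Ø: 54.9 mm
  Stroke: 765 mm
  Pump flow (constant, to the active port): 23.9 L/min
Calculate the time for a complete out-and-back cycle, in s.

Cap-side area A_cap = π/4 × (78.1 mm)² = 4791 mm^2
Rod-side annular area A_ann = π/4 × (78.1² − 54.9²) = 2423 mm^2
t_ext = A_cap·L/Q = 9.200 s
t_ret = A_ann·L/Q = 4.654 s
t_cycle = t_ext + t_ret

t ≈ 13.9 s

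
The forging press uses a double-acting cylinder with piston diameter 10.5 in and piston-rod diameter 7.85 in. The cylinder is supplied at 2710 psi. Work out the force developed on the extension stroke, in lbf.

Cap-side area A_cap = π/4 × (10.5 in)² = 86.59 in^2
F = P × A_cap = 2710 psi × A_cap

F ≈ 2.35e5 lbf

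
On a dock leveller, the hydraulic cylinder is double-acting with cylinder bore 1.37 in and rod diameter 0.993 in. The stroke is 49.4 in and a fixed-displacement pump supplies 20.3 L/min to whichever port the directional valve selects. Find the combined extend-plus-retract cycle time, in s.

t ≈ 5.20 s

Cap-side area A_cap = π/4 × (1.37 in)² = 1.474 in^2
Rod-side annular area A_ann = π/4 × (1.37² − 0.993²) = 0.6997 in^2
t_ext = A_cap·L/Q = 3.527 s
t_ret = A_ann·L/Q = 1.674 s
t_cycle = t_ext + t_ret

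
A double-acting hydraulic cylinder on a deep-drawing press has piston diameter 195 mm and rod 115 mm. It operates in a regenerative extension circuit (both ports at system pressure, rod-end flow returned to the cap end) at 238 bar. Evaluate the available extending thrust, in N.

F ≈ 2.47e5 N

With equal pressure on both faces, forces on the annular region cancel; the net push is pressure × rod cross-section.
Rod cross-section A_rod = π/4 × (115 mm)² = 10390 mm^2
F = P × A_rod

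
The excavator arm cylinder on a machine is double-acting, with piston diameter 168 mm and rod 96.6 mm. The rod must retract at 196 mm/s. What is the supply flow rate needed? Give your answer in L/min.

Q ≈ 174 L/min

Rod-side annular area A_ann = π/4 × (168² − 96.6²) = 14840 mm^2
Q = A × v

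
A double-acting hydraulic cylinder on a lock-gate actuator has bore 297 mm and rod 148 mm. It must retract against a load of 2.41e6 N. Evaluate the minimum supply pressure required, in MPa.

P ≈ 46.3 MPa

Rod-side annular area A_ann = π/4 × (297² − 148²) = 52080 mm^2
Retraction: pressure acts on the annular area.
P = F / A = 2.41e6 N / A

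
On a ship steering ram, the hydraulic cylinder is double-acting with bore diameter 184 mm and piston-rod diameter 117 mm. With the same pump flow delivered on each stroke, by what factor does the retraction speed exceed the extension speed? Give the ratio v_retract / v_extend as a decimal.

v_ret/v_ext ≈ 1.68

Cap-side area A_cap = π/4 × (184 mm)² = 26590 mm^2
Rod-side annular area A_ann = π/4 × (184² − 117²) = 15840 mm^2
For equal Q, v ∝ 1/A, so v_ret/v_ext = A_cap/A_ann.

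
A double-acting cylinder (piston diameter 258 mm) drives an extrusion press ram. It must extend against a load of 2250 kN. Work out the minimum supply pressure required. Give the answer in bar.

Cap-side area A_cap = π/4 × (258 mm)² = 52280 mm^2
P = F / A = 2250 kN / A

P ≈ 430 bar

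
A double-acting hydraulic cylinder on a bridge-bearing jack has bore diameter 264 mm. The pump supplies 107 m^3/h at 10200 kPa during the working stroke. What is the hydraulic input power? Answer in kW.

W ≈ 303 kW

Hydraulic power = P × Q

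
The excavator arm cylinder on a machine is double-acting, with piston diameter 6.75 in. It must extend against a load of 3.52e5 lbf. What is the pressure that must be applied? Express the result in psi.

P ≈ 9840 psi

Cap-side area A_cap = π/4 × (6.75 in)² = 35.78 in^2
P = F / A = 3.52e5 lbf / A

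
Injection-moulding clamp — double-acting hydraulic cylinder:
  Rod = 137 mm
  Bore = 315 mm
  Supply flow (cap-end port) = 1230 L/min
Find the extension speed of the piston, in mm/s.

v ≈ 263 mm/s

Cap-side area A_cap = π/4 × (315 mm)² = 77930 mm^2
v = Q / A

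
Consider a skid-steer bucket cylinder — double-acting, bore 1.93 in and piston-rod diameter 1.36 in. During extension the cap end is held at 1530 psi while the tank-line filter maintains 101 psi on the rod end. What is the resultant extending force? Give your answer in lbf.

Cap-side area A_cap = π/4 × (1.93 in)² = 2.926 in^2
Rod-side annular area A_ann = π/4 × (1.93² − 1.36²) = 1.473 in^2
Net thrust = P_cap·A_cap − P_rod·A_ann = 4476 lbf − 148.8 lbf

F ≈ 4330 lbf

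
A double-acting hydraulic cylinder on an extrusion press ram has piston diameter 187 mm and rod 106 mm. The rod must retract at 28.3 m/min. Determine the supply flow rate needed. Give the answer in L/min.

Rod-side annular area A_ann = π/4 × (187² − 106²) = 18640 mm^2
Q = A × v

Q ≈ 528 L/min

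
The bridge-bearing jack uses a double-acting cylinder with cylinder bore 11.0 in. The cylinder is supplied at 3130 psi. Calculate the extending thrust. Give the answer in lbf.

F ≈ 2.97e5 lbf

Cap-side area A_cap = π/4 × (11.0 in)² = 95.03 in^2
F = P × A_cap = 3130 psi × A_cap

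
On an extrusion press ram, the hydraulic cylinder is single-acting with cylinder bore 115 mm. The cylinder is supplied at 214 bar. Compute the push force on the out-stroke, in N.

Cap-side area A_cap = π/4 × (115 mm)² = 10390 mm^2
F = P × A_cap = 214 bar × A_cap

F ≈ 2.22e5 N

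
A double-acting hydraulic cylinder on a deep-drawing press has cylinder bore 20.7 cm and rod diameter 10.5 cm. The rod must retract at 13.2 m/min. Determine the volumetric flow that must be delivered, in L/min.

Q ≈ 330 L/min

Rod-side annular area A_ann = π/4 × (20.7² − 10.5²) = 249.9 cm^2
Q = A × v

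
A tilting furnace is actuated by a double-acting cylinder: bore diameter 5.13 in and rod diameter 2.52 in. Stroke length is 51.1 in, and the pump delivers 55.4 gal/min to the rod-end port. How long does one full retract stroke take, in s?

Rod-side annular area A_ann = π/4 × (5.13² − 2.52²) = 15.68 in^2
Swept volume V = A × L; t = V / Q = A·L / Q

t ≈ 3.76 s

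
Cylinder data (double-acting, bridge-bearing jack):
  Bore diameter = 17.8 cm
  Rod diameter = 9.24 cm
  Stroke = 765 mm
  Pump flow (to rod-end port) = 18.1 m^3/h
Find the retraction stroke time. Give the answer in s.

Rod-side annular area A_ann = π/4 × (17.8² − 9.24²) = 181.8 cm^2
Swept volume V = A × L; t = V / Q = A·L / Q

t ≈ 2.77 s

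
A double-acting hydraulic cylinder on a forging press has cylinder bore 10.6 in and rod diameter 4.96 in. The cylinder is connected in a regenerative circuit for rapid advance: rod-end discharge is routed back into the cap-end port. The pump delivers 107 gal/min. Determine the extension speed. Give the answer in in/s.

In regeneration the rod-end outflow joins the pump flow into the cap end, so the net volume the pump must supply per unit advance equals the rod cross-section area.
Rod cross-section A_rod = π/4 × (4.96 in)² = 19.32 in^2
v = Q_pump / A_rod

v ≈ 21.3 in/s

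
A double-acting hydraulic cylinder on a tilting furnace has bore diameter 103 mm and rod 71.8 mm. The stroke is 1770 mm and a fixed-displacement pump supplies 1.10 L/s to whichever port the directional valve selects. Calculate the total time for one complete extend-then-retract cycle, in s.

t ≈ 20.3 s

Cap-side area A_cap = π/4 × (103 mm)² = 8332 mm^2
Rod-side annular area A_ann = π/4 × (103² − 71.8²) = 4283 mm^2
t_ext = A_cap·L/Q = 13.41 s
t_ret = A_ann·L/Q = 6.892 s
t_cycle = t_ext + t_ret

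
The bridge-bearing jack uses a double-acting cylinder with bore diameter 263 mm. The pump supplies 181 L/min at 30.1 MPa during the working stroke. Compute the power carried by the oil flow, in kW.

Hydraulic power = P × Q

W ≈ 90.8 kW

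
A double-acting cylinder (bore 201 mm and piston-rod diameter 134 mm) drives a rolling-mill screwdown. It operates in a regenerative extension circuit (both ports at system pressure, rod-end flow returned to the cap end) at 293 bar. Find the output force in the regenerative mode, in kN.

F ≈ 413 kN

With equal pressure on both faces, forces on the annular region cancel; the net push is pressure × rod cross-section.
Rod cross-section A_rod = π/4 × (134 mm)² = 14100 mm^2
F = P × A_rod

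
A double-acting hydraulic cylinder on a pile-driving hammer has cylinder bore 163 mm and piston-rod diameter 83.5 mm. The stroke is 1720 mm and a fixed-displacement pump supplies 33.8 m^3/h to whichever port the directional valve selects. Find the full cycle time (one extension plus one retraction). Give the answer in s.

Cap-side area A_cap = π/4 × (163 mm)² = 20870 mm^2
Rod-side annular area A_ann = π/4 × (163² − 83.5²) = 15390 mm^2
t_ext = A_cap·L/Q = 3.823 s
t_ret = A_ann·L/Q = 2.820 s
t_cycle = t_ext + t_ret

t ≈ 6.64 s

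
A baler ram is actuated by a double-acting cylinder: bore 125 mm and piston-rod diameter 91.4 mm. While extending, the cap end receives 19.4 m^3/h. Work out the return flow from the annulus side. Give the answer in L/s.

Q_out ≈ 2.51 L/s

Cap-side area A_cap = π/4 × (125 mm)² = 12270 mm^2
Rod-side annular area A_ann = π/4 × (125² − 91.4²) = 5711 mm^2
Piston speed v = Q_in/A_cap; rod-end outflow Q_out = v × A_ann = Q_in × A_ann/A_cap.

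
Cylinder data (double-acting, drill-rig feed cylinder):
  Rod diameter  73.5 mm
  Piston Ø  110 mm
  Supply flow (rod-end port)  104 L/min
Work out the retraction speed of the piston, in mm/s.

Rod-side annular area A_ann = π/4 × (110² − 73.5²) = 5260 mm^2
Flow into the rod-end port fills the annular volume.
v = Q / A

v ≈ 330 mm/s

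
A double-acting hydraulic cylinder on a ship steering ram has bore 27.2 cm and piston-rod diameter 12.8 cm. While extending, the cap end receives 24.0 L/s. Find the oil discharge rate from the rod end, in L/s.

Cap-side area A_cap = π/4 × (27.2 cm)² = 581.1 cm^2
Rod-side annular area A_ann = π/4 × (27.2² − 12.8²) = 452.4 cm^2
Piston speed v = Q_in/A_cap; rod-end outflow Q_out = v × A_ann = Q_in × A_ann/A_cap.

Q_out ≈ 18.7 L/s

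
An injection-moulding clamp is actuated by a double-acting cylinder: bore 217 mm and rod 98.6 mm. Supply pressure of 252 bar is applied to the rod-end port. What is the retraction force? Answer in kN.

Rod-side annular area A_ann = π/4 × (217² − 98.6²) = 29350 mm^2
On retraction the pressure acts on the annular area (bore minus rod).
F = P × A_ann

F ≈ 740 kN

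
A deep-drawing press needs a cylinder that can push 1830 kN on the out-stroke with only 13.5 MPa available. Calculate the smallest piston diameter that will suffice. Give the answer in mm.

D ≈ 415 mm

Extension force acts on the full piston face: F = P × (π/4)D².
D = √(4F / (πP)) = √(4 × 1830 kN / (π × 13.5 MPa))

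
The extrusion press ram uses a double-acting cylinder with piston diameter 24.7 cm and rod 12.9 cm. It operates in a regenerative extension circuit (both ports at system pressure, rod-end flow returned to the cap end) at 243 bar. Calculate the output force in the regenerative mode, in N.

With equal pressure on both faces, forces on the annular region cancel; the net push is pressure × rod cross-section.
Rod cross-section A_rod = π/4 × (12.9 cm)² = 130.7 cm^2
F = P × A_rod

F ≈ 3.18e5 N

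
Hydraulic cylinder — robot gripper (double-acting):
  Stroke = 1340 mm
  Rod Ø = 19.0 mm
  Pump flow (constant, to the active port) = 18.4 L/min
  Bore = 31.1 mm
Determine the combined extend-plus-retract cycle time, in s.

Cap-side area A_cap = π/4 × (31.1 mm)² = 759.6 mm^2
Rod-side annular area A_ann = π/4 × (31.1² − 19.0²) = 476.1 mm^2
t_ext = A_cap·L/Q = 3.319 s
t_ret = A_ann·L/Q = 2.080 s
t_cycle = t_ext + t_ret

t ≈ 5.40 s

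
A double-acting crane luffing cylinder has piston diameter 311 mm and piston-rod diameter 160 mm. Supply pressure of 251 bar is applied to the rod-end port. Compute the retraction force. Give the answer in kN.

Rod-side annular area A_ann = π/4 × (311² − 160²) = 55860 mm^2
On retraction the pressure acts on the annular area (bore minus rod).
F = P × A_ann

F ≈ 1400 kN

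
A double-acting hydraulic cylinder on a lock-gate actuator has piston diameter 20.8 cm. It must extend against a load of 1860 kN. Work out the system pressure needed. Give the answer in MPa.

P ≈ 54.7 MPa

Cap-side area A_cap = π/4 × (20.8 cm)² = 339.8 cm^2
P = F / A = 1860 kN / A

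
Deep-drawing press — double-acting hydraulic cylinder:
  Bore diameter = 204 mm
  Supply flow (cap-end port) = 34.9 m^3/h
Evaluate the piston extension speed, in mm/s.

v ≈ 297 mm/s

Cap-side area A_cap = π/4 × (204 mm)² = 32690 mm^2
v = Q / A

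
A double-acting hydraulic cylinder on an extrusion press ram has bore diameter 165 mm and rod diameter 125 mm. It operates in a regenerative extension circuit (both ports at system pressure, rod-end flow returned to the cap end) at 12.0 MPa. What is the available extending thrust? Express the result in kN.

With equal pressure on both faces, forces on the annular region cancel; the net push is pressure × rod cross-section.
Rod cross-section A_rod = π/4 × (125 mm)² = 12270 mm^2
F = P × A_rod

F ≈ 147 kN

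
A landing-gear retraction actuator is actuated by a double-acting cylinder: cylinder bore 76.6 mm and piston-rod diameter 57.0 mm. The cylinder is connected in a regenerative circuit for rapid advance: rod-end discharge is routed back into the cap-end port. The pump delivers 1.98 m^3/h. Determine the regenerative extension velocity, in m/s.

v ≈ 0.216 m/s

In regeneration the rod-end outflow joins the pump flow into the cap end, so the net volume the pump must supply per unit advance equals the rod cross-section area.
Rod cross-section A_rod = π/4 × (57.0 mm)² = 2552 mm^2
v = Q_pump / A_rod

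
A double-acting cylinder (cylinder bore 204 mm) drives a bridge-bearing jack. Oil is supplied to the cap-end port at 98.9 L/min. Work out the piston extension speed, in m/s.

v ≈ 0.0504 m/s

Cap-side area A_cap = π/4 × (204 mm)² = 32690 mm^2
v = Q / A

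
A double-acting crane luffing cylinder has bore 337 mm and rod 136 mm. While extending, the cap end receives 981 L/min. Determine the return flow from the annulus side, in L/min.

Q_out ≈ 821 L/min

Cap-side area A_cap = π/4 × (337 mm)² = 89200 mm^2
Rod-side annular area A_ann = π/4 × (337² − 136²) = 74670 mm^2
Piston speed v = Q_in/A_cap; rod-end outflow Q_out = v × A_ann = Q_in × A_ann/A_cap.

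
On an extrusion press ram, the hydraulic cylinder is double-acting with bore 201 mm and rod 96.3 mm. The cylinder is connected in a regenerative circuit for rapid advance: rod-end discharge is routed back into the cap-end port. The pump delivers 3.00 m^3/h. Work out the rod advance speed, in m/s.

v ≈ 0.114 m/s

In regeneration the rod-end outflow joins the pump flow into the cap end, so the net volume the pump must supply per unit advance equals the rod cross-section area.
Rod cross-section A_rod = π/4 × (96.3 mm)² = 7284 mm^2
v = Q_pump / A_rod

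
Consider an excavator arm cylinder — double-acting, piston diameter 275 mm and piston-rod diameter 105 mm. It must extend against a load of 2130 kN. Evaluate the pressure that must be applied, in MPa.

Cap-side area A_cap = π/4 × (275 mm)² = 59400 mm^2
P = F / A = 2130 kN / A

P ≈ 35.9 MPa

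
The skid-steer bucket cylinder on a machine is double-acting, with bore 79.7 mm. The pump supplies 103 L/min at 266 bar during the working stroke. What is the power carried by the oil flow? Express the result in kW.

W ≈ 45.7 kW

Hydraulic power = P × Q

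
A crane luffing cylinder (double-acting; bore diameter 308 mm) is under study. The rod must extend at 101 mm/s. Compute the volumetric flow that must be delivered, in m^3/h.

Cap-side area A_cap = π/4 × (308 mm)² = 74510 mm^2
Q = A × v

Q ≈ 27.1 m^3/h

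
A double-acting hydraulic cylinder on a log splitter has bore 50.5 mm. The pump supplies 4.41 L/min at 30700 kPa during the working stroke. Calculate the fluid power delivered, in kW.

Hydraulic power = P × Q

W ≈ 2.26 kW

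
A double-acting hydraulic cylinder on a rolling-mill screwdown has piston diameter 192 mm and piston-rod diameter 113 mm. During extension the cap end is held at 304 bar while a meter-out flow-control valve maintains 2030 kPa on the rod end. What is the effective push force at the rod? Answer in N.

F ≈ 8.42e5 N

Cap-side area A_cap = π/4 × (192 mm)² = 28950 mm^2
Rod-side annular area A_ann = π/4 × (192² − 113²) = 18920 mm^2
Net thrust = P_cap·A_cap − P_rod·A_ann = 8.802e5 N − 38420 N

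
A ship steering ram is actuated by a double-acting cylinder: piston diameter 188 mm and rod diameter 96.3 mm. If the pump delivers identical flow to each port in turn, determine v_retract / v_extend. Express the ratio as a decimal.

v_ret/v_ext ≈ 1.36

Cap-side area A_cap = π/4 × (188 mm)² = 27760 mm^2
Rod-side annular area A_ann = π/4 × (188² − 96.3²) = 20480 mm^2
For equal Q, v ∝ 1/A, so v_ret/v_ext = A_cap/A_ann.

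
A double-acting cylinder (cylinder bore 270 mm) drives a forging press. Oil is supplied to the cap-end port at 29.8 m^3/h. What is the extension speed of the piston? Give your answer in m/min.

v ≈ 8.67 m/min

Cap-side area A_cap = π/4 × (270 mm)² = 57260 mm^2
v = Q / A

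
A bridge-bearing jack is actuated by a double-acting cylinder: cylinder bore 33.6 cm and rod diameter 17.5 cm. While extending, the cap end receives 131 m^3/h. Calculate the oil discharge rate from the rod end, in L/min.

Q_out ≈ 1590 L/min

Cap-side area A_cap = π/4 × (33.6 cm)² = 886.7 cm^2
Rod-side annular area A_ann = π/4 × (33.6² − 17.5²) = 646.2 cm^2
Piston speed v = Q_in/A_cap; rod-end outflow Q_out = v × A_ann = Q_in × A_ann/A_cap.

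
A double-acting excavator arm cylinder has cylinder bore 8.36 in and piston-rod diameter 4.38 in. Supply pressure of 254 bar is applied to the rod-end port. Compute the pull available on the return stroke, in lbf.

Rod-side annular area A_ann = π/4 × (8.36² − 4.38²) = 39.82 in^2
On retraction the pressure acts on the annular area (bore minus rod).
F = P × A_ann

F ≈ 1.47e5 lbf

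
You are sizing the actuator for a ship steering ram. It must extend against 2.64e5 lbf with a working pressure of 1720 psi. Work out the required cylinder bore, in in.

Extension force acts on the full piston face: F = P × (π/4)D².
D = √(4F / (πP)) = √(4 × 2.64e5 lbf / (π × 1720 psi))

D ≈ 14.0 in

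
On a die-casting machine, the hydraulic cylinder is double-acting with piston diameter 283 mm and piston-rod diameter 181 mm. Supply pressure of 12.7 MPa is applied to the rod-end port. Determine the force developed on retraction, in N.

F ≈ 4.72e5 N

Rod-side annular area A_ann = π/4 × (283² − 181²) = 37170 mm^2
On retraction the pressure acts on the annular area (bore minus rod).
F = P × A_ann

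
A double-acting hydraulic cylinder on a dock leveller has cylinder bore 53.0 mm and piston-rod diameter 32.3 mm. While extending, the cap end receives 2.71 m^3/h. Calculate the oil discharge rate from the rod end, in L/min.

Q_out ≈ 28.4 L/min

Cap-side area A_cap = π/4 × (53.0 mm)² = 2206 mm^2
Rod-side annular area A_ann = π/4 × (53.0² − 32.3²) = 1387 mm^2
Piston speed v = Q_in/A_cap; rod-end outflow Q_out = v × A_ann = Q_in × A_ann/A_cap.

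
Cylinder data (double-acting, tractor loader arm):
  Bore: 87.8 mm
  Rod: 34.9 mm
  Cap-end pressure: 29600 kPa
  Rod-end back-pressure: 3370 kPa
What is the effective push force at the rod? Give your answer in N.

Cap-side area A_cap = π/4 × (87.8 mm)² = 6055 mm^2
Rod-side annular area A_ann = π/4 × (87.8² − 34.9²) = 5098 mm^2
Net thrust = P_cap·A_cap − P_rod·A_ann = 1.792e5 N − 17180 N

F ≈ 1.62e5 N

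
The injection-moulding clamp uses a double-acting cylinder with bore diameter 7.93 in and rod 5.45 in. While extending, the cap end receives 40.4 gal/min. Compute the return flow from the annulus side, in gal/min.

Cap-side area A_cap = π/4 × (7.93 in)² = 49.39 in^2
Rod-side annular area A_ann = π/4 × (7.93² − 5.45²) = 26.06 in^2
Piston speed v = Q_in/A_cap; rod-end outflow Q_out = v × A_ann = Q_in × A_ann/A_cap.

Q_out ≈ 21.3 gal/min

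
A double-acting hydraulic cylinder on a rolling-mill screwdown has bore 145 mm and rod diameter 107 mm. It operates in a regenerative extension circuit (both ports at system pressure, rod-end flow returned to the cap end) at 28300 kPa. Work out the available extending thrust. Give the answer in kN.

With equal pressure on both faces, forces on the annular region cancel; the net push is pressure × rod cross-section.
Rod cross-section A_rod = π/4 × (107 mm)² = 8992 mm^2
F = P × A_rod

F ≈ 254 kN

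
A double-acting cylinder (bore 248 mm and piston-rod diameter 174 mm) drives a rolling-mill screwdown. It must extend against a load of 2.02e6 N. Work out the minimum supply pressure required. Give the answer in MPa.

P ≈ 41.8 MPa

Cap-side area A_cap = π/4 × (248 mm)² = 48310 mm^2
P = F / A = 2.02e6 N / A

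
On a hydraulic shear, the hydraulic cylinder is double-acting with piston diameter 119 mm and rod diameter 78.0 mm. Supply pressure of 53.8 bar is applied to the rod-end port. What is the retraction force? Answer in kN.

Rod-side annular area A_ann = π/4 × (119² − 78.0²) = 6344 mm^2
On retraction the pressure acts on the annular area (bore minus rod).
F = P × A_ann

F ≈ 34.1 kN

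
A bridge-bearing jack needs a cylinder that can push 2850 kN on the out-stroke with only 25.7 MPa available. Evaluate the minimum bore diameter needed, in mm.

Extension force acts on the full piston face: F = P × (π/4)D².
D = √(4F / (πP)) = √(4 × 2850 kN / (π × 25.7 MPa))

D ≈ 376 mm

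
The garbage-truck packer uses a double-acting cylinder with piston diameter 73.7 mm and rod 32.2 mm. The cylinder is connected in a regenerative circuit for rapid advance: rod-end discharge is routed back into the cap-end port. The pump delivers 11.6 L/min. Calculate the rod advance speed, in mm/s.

v ≈ 237 mm/s

In regeneration the rod-end outflow joins the pump flow into the cap end, so the net volume the pump must supply per unit advance equals the rod cross-section area.
Rod cross-section A_rod = π/4 × (32.2 mm)² = 814.3 mm^2
v = Q_pump / A_rod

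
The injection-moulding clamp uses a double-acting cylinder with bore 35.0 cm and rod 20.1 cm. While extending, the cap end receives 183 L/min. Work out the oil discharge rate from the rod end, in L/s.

Q_out ≈ 2.04 L/s

Cap-side area A_cap = π/4 × (35.0 cm)² = 962.1 cm^2
Rod-side annular area A_ann = π/4 × (35.0² − 20.1²) = 644.8 cm^2
Piston speed v = Q_in/A_cap; rod-end outflow Q_out = v × A_ann = Q_in × A_ann/A_cap.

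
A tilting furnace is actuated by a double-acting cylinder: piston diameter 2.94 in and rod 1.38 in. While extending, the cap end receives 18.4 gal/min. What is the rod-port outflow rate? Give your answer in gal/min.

Cap-side area A_cap = π/4 × (2.94 in)² = 6.789 in^2
Rod-side annular area A_ann = π/4 × (2.94² − 1.38²) = 5.293 in^2
Piston speed v = Q_in/A_cap; rod-end outflow Q_out = v × A_ann = Q_in × A_ann/A_cap.

Q_out ≈ 14.3 gal/min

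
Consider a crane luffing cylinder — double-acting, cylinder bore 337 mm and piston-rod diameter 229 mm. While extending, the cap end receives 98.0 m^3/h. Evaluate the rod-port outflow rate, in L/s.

Cap-side area A_cap = π/4 × (337 mm)² = 89200 mm^2
Rod-side annular area A_ann = π/4 × (337² − 229²) = 48010 mm^2
Piston speed v = Q_in/A_cap; rod-end outflow Q_out = v × A_ann = Q_in × A_ann/A_cap.

Q_out ≈ 14.7 L/s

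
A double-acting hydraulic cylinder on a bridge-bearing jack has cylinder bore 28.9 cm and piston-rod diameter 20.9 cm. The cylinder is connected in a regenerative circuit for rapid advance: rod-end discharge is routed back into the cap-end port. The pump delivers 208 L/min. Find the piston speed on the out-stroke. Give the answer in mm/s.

v ≈ 101 mm/s

In regeneration the rod-end outflow joins the pump flow into the cap end, so the net volume the pump must supply per unit advance equals the rod cross-section area.
Rod cross-section A_rod = π/4 × (20.9 cm)² = 343.1 cm^2
v = Q_pump / A_rod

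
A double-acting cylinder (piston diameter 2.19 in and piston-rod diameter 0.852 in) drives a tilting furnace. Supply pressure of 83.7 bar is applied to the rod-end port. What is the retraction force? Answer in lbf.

F ≈ 3880 lbf

Rod-side annular area A_ann = π/4 × (2.19² − 0.852²) = 3.197 in^2
On retraction the pressure acts on the annular area (bore minus rod).
F = P × A_ann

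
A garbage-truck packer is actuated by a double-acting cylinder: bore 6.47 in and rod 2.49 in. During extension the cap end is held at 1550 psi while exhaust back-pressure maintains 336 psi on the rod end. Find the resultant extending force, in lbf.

F ≈ 41500 lbf

Cap-side area A_cap = π/4 × (6.47 in)² = 32.88 in^2
Rod-side annular area A_ann = π/4 × (6.47² − 2.49²) = 28.01 in^2
Net thrust = P_cap·A_cap − P_rod·A_ann = 50960 lbf − 9411 lbf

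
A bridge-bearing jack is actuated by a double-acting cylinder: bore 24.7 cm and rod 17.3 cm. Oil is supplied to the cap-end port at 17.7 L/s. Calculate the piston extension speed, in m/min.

v ≈ 22.2 m/min

Cap-side area A_cap = π/4 × (24.7 cm)² = 479.2 cm^2
v = Q / A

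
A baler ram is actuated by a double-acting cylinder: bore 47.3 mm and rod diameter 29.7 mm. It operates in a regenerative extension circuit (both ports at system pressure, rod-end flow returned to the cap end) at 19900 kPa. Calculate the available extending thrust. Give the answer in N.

With equal pressure on both faces, forces on the annular region cancel; the net push is pressure × rod cross-section.
Rod cross-section A_rod = π/4 × (29.7 mm)² = 692.8 mm^2
F = P × A_rod

F ≈ 13800 N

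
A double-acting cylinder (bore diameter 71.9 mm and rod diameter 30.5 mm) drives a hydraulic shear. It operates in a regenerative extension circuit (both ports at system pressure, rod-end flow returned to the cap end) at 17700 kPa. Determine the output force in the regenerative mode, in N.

F ≈ 12900 N

With equal pressure on both faces, forces on the annular region cancel; the net push is pressure × rod cross-section.
Rod cross-section A_rod = π/4 × (30.5 mm)² = 730.6 mm^2
F = P × A_rod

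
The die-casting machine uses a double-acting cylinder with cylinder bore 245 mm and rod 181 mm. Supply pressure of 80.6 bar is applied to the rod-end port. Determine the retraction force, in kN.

F ≈ 173 kN

Rod-side annular area A_ann = π/4 × (245² − 181²) = 21410 mm^2
On retraction the pressure acts on the annular area (bore minus rod).
F = P × A_ann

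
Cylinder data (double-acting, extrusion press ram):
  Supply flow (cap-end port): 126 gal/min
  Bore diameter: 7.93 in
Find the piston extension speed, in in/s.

Cap-side area A_cap = π/4 × (7.93 in)² = 49.39 in^2
v = Q / A

v ≈ 9.82 in/s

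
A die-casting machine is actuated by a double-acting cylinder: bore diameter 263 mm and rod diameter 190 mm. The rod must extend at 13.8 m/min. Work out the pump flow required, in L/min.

Q ≈ 750 L/min

Cap-side area A_cap = π/4 × (263 mm)² = 54330 mm^2
Q = A × v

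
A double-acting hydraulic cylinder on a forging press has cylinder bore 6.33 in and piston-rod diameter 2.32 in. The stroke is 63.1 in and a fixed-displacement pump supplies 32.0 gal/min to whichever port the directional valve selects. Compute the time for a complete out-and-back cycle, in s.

Cap-side area A_cap = π/4 × (6.33 in)² = 31.47 in^2
Rod-side annular area A_ann = π/4 × (6.33² − 2.32²) = 27.24 in^2
t_ext = A_cap·L/Q = 16.12 s
t_ret = A_ann·L/Q = 13.95 s
t_cycle = t_ext + t_ret

t ≈ 30.1 s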